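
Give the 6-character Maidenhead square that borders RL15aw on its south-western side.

Longitude subsquare a = 0; −1 → -1, wraps to 23 = x, carry into square.
Longitude square 1; −1 → 0.
Latitude subsquare w = 22; −1 → 21 = v.

RL05xv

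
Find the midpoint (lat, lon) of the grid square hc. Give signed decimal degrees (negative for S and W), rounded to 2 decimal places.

Field H=7, C=2: +7·20° lon, +2·10° lat → SW at lon -40°, lat -70°.
Cell spans 20° lon × 10° lat. Centre is SW corner plus half of each.
latitude -65.00, longitude -30.00.

-65.00, -30.00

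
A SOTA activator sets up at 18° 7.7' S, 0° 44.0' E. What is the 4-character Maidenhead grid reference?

Shift to the Maidenhead origin (180°W, 90°S): lon 180.73, lat 71.87.
Field: 180.73/20 → 9 → J, 71.87/10 → 7 → H; chars JH.
Square: 0.73/2 → 0, 1.87/1 → 1; chars 01.

JH01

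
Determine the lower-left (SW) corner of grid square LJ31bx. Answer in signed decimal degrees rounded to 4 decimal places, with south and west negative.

1.9583, 46.0833

Field L=11, J=9: +11·20° lon, +9·10° lat → SW at lon 40°, lat 0°.
Square 3, 1: +3·2° lon, +1·1° lat → SW at lon 46°, lat 1°.
Subsquare b=1, x=23: +1·0.0833333° lon, +23·0.0416667° lat → SW at lon 46.0833°, lat 1.95833°.
latitude 1.9583, longitude 46.0833.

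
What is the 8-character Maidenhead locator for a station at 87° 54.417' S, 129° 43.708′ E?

PA42uc72

Shift to the Maidenhead origin (180°W, 90°S): lon 309.72847, lat 2.09305.
Field: lon ⌊309.72847/20⌋ = 15 → P; lat ⌊2.09305/10⌋ = 0 → A.
Square: lon ⌊9.72847/2⌋ = 4; lat ⌊2.09305/1⌋ = 2.
Subsquare: lon ⌊1.72847/0.0833333⌋ = 20 → u; lat ⌊0.09305/0.0416667⌋ = 2 → c.
Extended square: lon ⌊0.06180/0.00833333⌋ = 7; lat ⌊0.00972/0.00416667⌋ = 2.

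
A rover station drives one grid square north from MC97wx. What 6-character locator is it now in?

Latitude subsquare x = 23; +1 → 24, wraps to 0 = a, carry into square.
Latitude square 7; +1 → 8.
The longitude characters are unchanged.

MC98wa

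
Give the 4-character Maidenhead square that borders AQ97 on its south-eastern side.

Longitude square 9; +1 → 10, wraps to 0, carry into field.
Longitude field A = 0; +1 → 1 = B.
Latitude square 7; −1 → 6.

BQ06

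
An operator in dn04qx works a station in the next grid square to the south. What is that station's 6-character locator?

DN04qw

Latitude subsquare x = 23; −1 → 22 = w.
The longitude characters are unchanged.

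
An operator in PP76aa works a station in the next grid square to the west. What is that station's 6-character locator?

PP66xa

Longitude subsquare a = 0; −1 → -1, wraps to 23 = x, carry into square.
Longitude square 7; −1 → 6.
The latitude characters are unchanged.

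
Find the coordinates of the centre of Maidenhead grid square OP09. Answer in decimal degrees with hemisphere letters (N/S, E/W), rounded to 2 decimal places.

69.50° N, 101.00° E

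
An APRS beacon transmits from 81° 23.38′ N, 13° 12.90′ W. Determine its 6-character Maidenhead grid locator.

IR31jj

Add 180° to longitude and 90° to latitude: 166.7850, 171.3897.
Field: lon ⌊166.7850/20⌋ = 8 → I; lat ⌊171.3897/10⌋ = 17 → R.
Square: lon ⌊6.7850/2⌋ = 3; lat ⌊1.3897/1⌋ = 1.
Subsquare: lon ⌊0.7850/0.0833333⌋ = 9 → j; lat ⌊0.3897/0.0416667⌋ = 9 → j.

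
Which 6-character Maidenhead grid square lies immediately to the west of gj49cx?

GJ49bx

Longitude subsquare c = 2; −1 → 1 = b.
The latitude characters are unchanged.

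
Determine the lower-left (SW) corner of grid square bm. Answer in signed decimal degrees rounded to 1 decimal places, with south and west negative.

30.0, -160.0

Field B=1, M=12: +1·20° lon, +12·10° lat → SW at lon -160°, lat 30°.
latitude 30.0, longitude -160.0.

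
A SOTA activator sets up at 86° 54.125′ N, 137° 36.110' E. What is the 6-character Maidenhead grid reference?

PR86tv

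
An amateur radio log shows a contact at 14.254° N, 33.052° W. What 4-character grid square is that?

Offset from 180°W / 90°S: lon 146.95°, lat 104.25°.
Field: lon ⌊146.95/20⌋ = 7 → H; lat ⌊104.25/10⌋ = 10 → K.
Square: lon ⌊6.95/2⌋ = 3; lat ⌊4.25/1⌋ = 4.

HK34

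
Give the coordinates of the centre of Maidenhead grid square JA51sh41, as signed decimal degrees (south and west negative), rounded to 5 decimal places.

-88.70208, 11.53750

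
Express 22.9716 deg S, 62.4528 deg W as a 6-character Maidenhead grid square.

FG87sa

Offset from 180°W / 90°S: lon 117.5472°, lat 67.0284°.
Field: lon ⌊117.5472/20⌋ = 5 → F; lat ⌊67.0284/10⌋ = 6 → G.
Square: lon ⌊17.5472/2⌋ = 8; lat ⌊7.0284/1⌋ = 7.
Subsquare: lon ⌊1.5472/0.0833333⌋ = 18 → s; lat ⌊0.0284/0.0416667⌋ = 0 → a.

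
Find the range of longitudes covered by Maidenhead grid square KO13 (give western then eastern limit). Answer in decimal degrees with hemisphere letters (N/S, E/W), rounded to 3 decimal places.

22.000° E, 24.000° E

Field K=10, O=14: +10·20° lon, +14·10° lat → SW at lon 20°, lat 50°.
Square 1, 3: +1·2° lon, +3·1° lat → SW at lon 22°, lat 53°.
Cell spans 2° lon × 1° lat.
west 22.000° E, east 24.000° E.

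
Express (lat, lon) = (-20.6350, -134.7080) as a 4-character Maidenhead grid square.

CG29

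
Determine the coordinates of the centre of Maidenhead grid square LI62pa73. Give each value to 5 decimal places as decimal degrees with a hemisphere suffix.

7.98542° S, 53.31250° E

Field L=11, I=8: +11·20° lon, +8·10° lat → SW at lon 40°, lat -10°.
Square 6, 2: +6·2° lon, +2·1° lat → SW at lon 52°, lat -8°.
Subsquare p=15, a=0: +15·0.0833333° lon, +0·0.0416667° lat → SW at lon 53.25°, lat -8°.
Extended square 7, 3: +7·0.00833333° lon, +3·0.00416667° lat → SW at lon 53.3083°, lat -7.9875°.
Cell spans 0.00833333° lon × 0.00416667° lat. Centre is SW corner plus half of each.
latitude 7.98542° S, longitude 53.31250° E.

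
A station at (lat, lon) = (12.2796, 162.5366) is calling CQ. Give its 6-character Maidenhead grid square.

RK12gg

Offset from 180°W / 90°S: lon 342.5366°, lat 102.2796°.
Field: lon ⌊342.5366/20⌋ = 17 → R; lat ⌊102.2796/10⌋ = 10 → K.
Square: lon ⌊2.5366/2⌋ = 1; lat ⌊2.2796/1⌋ = 2.
Subsquare: lon ⌊0.5366/0.0833333⌋ = 6 → g; lat ⌊0.2796/0.0416667⌋ = 6 → g.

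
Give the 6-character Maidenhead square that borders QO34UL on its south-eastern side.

Longitude subsquare u = 20; +1 → 21 = v.
Latitude subsquare l = 11; −1 → 10 = k.

QO34vk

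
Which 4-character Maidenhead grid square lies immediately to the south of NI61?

Latitude square 1; −1 → 0.
The longitude characters are unchanged.

NI60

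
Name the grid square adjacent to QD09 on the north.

QE00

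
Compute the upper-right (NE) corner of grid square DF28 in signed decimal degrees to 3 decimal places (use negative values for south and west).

Field D=3, F=5: +3·20° lon, +5·10° lat → SW at lon -120°, lat -40°.
Square 2, 8: +2·2° lon, +8·1° lat → SW at lon -116°, lat -32°.
Cell spans 2° lon × 1° lat. NE corner is SW corner plus one full cell.
latitude -31.000, longitude -114.000.

-31.000, -114.000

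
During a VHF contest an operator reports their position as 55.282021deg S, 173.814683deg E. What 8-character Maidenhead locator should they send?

RD64vr72

Shift to the Maidenhead origin (180°W, 90°S): lon 353.81468, lat 34.71798.
Field: lon ⌊353.81468/20⌋ = 17 → R; lat ⌊34.71798/10⌋ = 3 → D.
Square: lon ⌊13.81468/2⌋ = 6; lat ⌊4.71798/1⌋ = 4.
Subsquare: lon ⌊1.81468/0.0833333⌋ = 21 → v; lat ⌊0.71798/0.0416667⌋ = 17 → r.
Extended square: lon ⌊0.06468/0.00833333⌋ = 7; lat ⌊0.00965/0.00416667⌋ = 2.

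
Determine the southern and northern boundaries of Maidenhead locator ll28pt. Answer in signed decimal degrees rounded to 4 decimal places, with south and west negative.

Field L=11, L=11: +11·20° lon, +11·10° lat → SW at lon 40°, lat 20°.
Square 2, 8: +2·2° lon, +8·1° lat → SW at lon 44°, lat 28°.
Subsquare p=15, t=19: +15·0.0833333° lon, +19·0.0416667° lat → SW at lon 45.25°, lat 28.7917°.
Cell spans 0.0833333° lon × 0.0416667° lat.
south 28.7917, north 28.8333.

28.7917, 28.8333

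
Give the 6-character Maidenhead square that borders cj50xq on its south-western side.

Longitude subsquare x = 23; −1 → 22 = w.
Latitude subsquare q = 16; −1 → 15 = p.

CJ50wp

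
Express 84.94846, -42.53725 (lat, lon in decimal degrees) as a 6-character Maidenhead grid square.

GR84rw

Add 180° to longitude and 90° to latitude: 137.4627, 174.9485.
Field: 137.4627/20 → 6 → G, 174.9485/10 → 17 → R; chars GR.
Square: 17.4627/2 → 8, 4.9485/1 → 4; chars 84.
Subsquare: 1.4627/0.0833333 → 17 → r, 0.9485/0.0416667 → 22 → w; chars rw.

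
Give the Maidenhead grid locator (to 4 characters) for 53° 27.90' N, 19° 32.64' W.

Offset from 180°W / 90°S: lon 160.46°, lat 143.47°.
Field (20°×10°, letters A–R): 160.46/20 → 8 → I, 143.47/10 → 14 → O; chars IO.
Square (2°×1°, digits 0–9): 0.46/2 → 0, 3.47/1 → 3; chars 03.

IO03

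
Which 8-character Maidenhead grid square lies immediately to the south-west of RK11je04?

RK11ie93

Longitude extended square 0; −1 → -1, wraps to 9, carry into subsquare.
Longitude subsquare j = 9; −1 → 8 = i.
Latitude extended square 4; −1 → 3.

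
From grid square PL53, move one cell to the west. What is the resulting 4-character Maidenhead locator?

Longitude square 5; −1 → 4.
The latitude characters are unchanged.

PL43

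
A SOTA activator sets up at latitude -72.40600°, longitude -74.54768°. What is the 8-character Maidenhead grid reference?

Shift to the Maidenhead origin (180°W, 90°S): lon 105.45232, lat 17.59400.
Field: lon ⌊105.45232/20⌋ = 5 → F; lat ⌊17.59400/10⌋ = 1 → B.
Square: lon ⌊5.45232/2⌋ = 2; lat ⌊7.59400/1⌋ = 7.
Subsquare: lon ⌊1.45232/0.0833333⌋ = 17 → r; lat ⌊0.59400/0.0416667⌋ = 14 → o.
Extended square: lon ⌊0.03565/0.00833333⌋ = 4; lat ⌊0.01067/0.00416667⌋ = 2.

FB27ro42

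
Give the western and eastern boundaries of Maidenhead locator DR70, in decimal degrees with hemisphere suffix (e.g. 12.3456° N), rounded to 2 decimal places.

Field D=3, R=17: +3·20° lon, +17·10° lat → SW at lon -120°, lat 80°.
Square 7, 0: +7·2° lon, +0·1° lat → SW at lon -106°, lat 80°.
Cell spans 2° lon × 1° lat.
west 106.00° W, east 104.00° W.

106.00° W, 104.00° W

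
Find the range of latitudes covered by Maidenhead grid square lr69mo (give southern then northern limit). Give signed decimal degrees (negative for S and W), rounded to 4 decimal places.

89.5833, 89.6250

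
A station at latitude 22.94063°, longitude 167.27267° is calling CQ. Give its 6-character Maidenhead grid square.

RL32pw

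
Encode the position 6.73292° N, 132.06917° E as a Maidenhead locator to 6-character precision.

Shift to the Maidenhead origin (180°W, 90°S): lon 312.0692, lat 96.7329.
Field (20°×10°, letters A–R): 312.0692/20 → 15 → P, 96.7329/10 → 9 → J; chars PJ.
Square (2°×1°, digits 0–9): 12.0692/2 → 6, 6.7329/1 → 6; chars 66.
Subsquare (5′×2.5′, letters a–x): 0.0692/0.0833333 → 0 → a, 0.7329/0.0416667 → 17 → r; chars ar.

PJ66ar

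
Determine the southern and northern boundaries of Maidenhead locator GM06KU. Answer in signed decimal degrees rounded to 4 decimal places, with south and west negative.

36.8333, 36.8750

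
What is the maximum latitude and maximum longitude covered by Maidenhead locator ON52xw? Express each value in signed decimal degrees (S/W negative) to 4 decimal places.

42.9583, 112.0000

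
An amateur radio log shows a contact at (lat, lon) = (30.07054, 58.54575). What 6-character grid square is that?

LM90gb

Offset from 180°W / 90°S: lon 238.5457°, lat 120.0705°.
Field (20°×10°, letters A–R): 238.5457/20 → 11 → L, 120.0705/10 → 12 → M; chars LM.
Square (2°×1°, digits 0–9): 18.5457/2 → 9, 0.0705/1 → 0; chars 90.
Subsquare (5′×2.5′, letters a–x): 0.5457/0.0833333 → 6 → g, 0.0705/0.0416667 → 1 → b; chars gb.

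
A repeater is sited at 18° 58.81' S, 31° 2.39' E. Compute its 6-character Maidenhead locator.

KH51ma

Shift to the Maidenhead origin (180°W, 90°S): lon 211.0398, lat 71.0198.
Field: lon ⌊211.0398/20⌋ = 10 → K; lat ⌊71.0198/10⌋ = 7 → H.
Square: lon ⌊11.0398/2⌋ = 5; lat ⌊1.0198/1⌋ = 1.
Subsquare: lon ⌊1.0398/0.0833333⌋ = 12 → m; lat ⌊0.0198/0.0416667⌋ = 0 → a.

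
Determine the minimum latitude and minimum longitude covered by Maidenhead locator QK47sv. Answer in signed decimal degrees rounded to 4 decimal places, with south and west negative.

17.8750, 149.5000

Field Q=16, K=10: +16·20° lon, +10·10° lat → SW at lon 140°, lat 10°.
Square 4, 7: +4·2° lon, +7·1° lat → SW at lon 148°, lat 17°.
Subsquare s=18, v=21: +18·0.0833333° lon, +21·0.0416667° lat → SW at lon 149.5°, lat 17.875°.
latitude 17.8750, longitude 149.5000.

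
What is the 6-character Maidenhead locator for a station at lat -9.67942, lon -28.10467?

Shift to the Maidenhead origin (180°W, 90°S): lon 151.8953, lat 80.3206.
Field: lon ⌊151.8953/20⌋ = 7 → H; lat ⌊80.3206/10⌋ = 8 → I.
Square: lon ⌊11.8953/2⌋ = 5; lat ⌊0.3206/1⌋ = 0.
Subsquare: lon ⌊1.8953/0.0833333⌋ = 22 → w; lat ⌊0.3206/0.0416667⌋ = 7 → h.

HI50wh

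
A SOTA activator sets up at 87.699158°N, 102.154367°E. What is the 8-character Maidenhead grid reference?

OR17bq87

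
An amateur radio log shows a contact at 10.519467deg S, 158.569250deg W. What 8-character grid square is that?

Offset from 180°W / 90°S: lon 21.43075°, lat 79.48053°.
Field (20°×10°, letters A–R): 21.43075/20 → 1 → B, 79.48053/10 → 7 → H; chars BH.
Square (2°×1°, digits 0–9): 1.43075/2 → 0, 9.48053/1 → 9; chars 09.
Subsquare (5′×2.5′, letters a–x): 1.43075/0.0833333 → 17 → r, 0.48053/0.0416667 → 11 → l; chars rl.
Extended square (30″×15″, digits 0–9): 0.01408/0.00833333 → 1, 0.02220/0.00416667 → 5; chars 15.

BH09rl15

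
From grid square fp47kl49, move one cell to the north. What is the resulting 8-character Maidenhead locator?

FP47km40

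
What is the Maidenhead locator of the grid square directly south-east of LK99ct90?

LK99ds09

Longitude extended square 9; +1 → 10, wraps to 0, carry into subsquare.
Longitude subsquare c = 2; +1 → 3 = d.
Latitude extended square 0; −1 → -1, wraps to 9, carry into subsquare.
Latitude subsquare t = 19; −1 → 18 = s.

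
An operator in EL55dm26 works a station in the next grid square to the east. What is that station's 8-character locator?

EL55dm36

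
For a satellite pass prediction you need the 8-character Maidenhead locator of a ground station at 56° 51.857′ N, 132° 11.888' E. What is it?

Offset from 180°W / 90°S: lon 312.19813°, lat 146.86428°.
Field: lon ⌊312.19813/20⌋ = 15 → P; lat ⌊146.86428/10⌋ = 14 → O.
Square: lon ⌊12.19813/2⌋ = 6; lat ⌊6.86428/1⌋ = 6.
Subsquare: lon ⌊0.19813/0.0833333⌋ = 2 → c; lat ⌊0.86428/0.0416667⌋ = 20 → u.
Extended square: lon ⌊0.03147/0.00833333⌋ = 3; lat ⌊0.03095/0.00416667⌋ = 7.

PO66cu37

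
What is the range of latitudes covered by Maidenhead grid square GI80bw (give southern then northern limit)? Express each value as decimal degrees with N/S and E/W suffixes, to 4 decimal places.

9.0833° S, 9.0417° S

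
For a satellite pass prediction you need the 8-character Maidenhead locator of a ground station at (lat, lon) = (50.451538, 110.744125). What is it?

OO50ik98

Add 180° to longitude and 90° to latitude: 290.74412, 140.45154.
Field: 290.74412/20 → 14 → O, 140.45154/10 → 14 → O; chars OO.
Square: 10.74412/2 → 5, 0.45154/1 → 0; chars 50.
Subsquare: 0.74412/0.0833333 → 8 → i, 0.45154/0.0416667 → 10 → k; chars ik.
Extended square: 0.07746/0.00833333 → 9, 0.03487/0.00416667 → 8; chars 98.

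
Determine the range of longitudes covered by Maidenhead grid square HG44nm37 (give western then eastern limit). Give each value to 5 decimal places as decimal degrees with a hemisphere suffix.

Field H=7, G=6: +7·20° lon, +6·10° lat → SW at lon -40°, lat -30°.
Square 4, 4: +4·2° lon, +4·1° lat → SW at lon -32°, lat -26°.
Subsquare n=13, m=12: +13·0.0833333° lon, +12·0.0416667° lat → SW at lon -30.9167°, lat -25.5°.
Extended square 3, 7: +3·0.00833333° lon, +7·0.00416667° lat → SW at lon -30.8917°, lat -25.4708°.
Cell spans 0.00833333° lon × 0.00416667° lat.
west 30.89167° W, east 30.88333° W.

30.89167° W, 30.88333° W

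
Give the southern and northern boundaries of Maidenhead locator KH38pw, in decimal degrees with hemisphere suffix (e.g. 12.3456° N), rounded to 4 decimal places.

11.0833° S, 11.0417° S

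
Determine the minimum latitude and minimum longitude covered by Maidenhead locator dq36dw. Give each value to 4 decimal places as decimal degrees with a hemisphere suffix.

Field D=3, Q=16: +3·20° lon, +16·10° lat → SW at lon -120°, lat 70°.
Square 3, 6: +3·2° lon, +6·1° lat → SW at lon -114°, lat 76°.
Subsquare d=3, w=22: +3·0.0833333° lon, +22·0.0416667° lat → SW at lon -113.75°, lat 76.9167°.
latitude 76.9167° N, longitude 113.7500° W.

76.9167° N, 113.7500° W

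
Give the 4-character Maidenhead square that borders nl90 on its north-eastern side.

Longitude square 9; +1 → 10, wraps to 0, carry into field.
Longitude field N = 13; +1 → 14 = O.
Latitude square 0; +1 → 1.

OL01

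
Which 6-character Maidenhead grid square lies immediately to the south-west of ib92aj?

IB82xi

Longitude subsquare a = 0; −1 → -1, wraps to 23 = x, carry into square.
Longitude square 9; −1 → 8.
Latitude subsquare j = 9; −1 → 8 = i.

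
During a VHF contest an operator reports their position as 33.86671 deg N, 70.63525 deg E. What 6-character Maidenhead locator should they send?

MM53hu

Add 180° to longitude and 90° to latitude: 250.6352, 123.8667.
Field (20°×10°, letters A–R): 250.6352/20 → 12 → M, 123.8667/10 → 12 → M; chars MM.
Square (2°×1°, digits 0–9): 10.6352/2 → 5, 3.8667/1 → 3; chars 53.
Subsquare (5′×2.5′, letters a–x): 0.6352/0.0833333 → 7 → h, 0.8667/0.0416667 → 20 → u; chars hu.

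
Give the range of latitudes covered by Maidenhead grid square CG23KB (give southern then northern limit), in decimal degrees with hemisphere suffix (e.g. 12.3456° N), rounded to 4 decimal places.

26.9583° S, 26.9167° S

Field C=2, G=6: +2·20° lon, +6·10° lat → SW at lon -140°, lat -30°.
Square 2, 3: +2·2° lon, +3·1° lat → SW at lon -136°, lat -27°.
Subsquare k=10, b=1: +10·0.0833333° lon, +1·0.0416667° lat → SW at lon -135.167°, lat -26.9583°.
Cell spans 0.0833333° lon × 0.0416667° lat.
south 26.9583° S, north 26.9167° S.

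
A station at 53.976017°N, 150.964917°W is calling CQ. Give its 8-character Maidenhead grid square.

Offset from 180°W / 90°S: lon 29.03508°, lat 143.97602°.
Field (20°×10°, letters A–R): lon ⌊29.03508/20⌋ = 1 → B; lat ⌊143.97602/10⌋ = 14 → O.
Square (2°×1°, digits 0–9): lon ⌊9.03508/2⌋ = 4; lat ⌊3.97602/1⌋ = 3.
Subsquare (5′×2.5′, letters a–x): lon ⌊1.03508/0.0833333⌋ = 12 → m; lat ⌊0.97602/0.0416667⌋ = 23 → x.
Extended square (30″×15″, digits 0–9): lon ⌊0.03508/0.00833333⌋ = 4; lat ⌊0.01768/0.00416667⌋ = 4.

BO43mx44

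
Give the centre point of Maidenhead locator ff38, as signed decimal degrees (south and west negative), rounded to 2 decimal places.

Field F=5, F=5: +5·20° lon, +5·10° lat → SW at lon -80°, lat -40°.
Square 3, 8: +3·2° lon, +8·1° lat → SW at lon -74°, lat -32°.
Cell spans 2° lon × 1° lat. Centre is SW corner plus half of each.
latitude -31.50, longitude -73.00.

-31.50, -73.00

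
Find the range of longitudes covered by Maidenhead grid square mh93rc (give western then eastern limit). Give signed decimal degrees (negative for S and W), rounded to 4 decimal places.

79.4167, 79.5000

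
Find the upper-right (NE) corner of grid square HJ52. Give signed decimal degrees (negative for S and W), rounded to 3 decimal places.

Field H=7, J=9: +7·20° lon, +9·10° lat → SW at lon -40°, lat 0°.
Square 5, 2: +5·2° lon, +2·1° lat → SW at lon -30°, lat 2°.
Cell spans 2° lon × 1° lat. NE corner is SW corner plus one full cell.
latitude 3.000, longitude -28.000.

3.000, -28.000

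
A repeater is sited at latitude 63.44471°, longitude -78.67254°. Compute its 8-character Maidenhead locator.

FP03pk96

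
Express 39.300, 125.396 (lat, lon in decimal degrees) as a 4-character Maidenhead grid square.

PM29

Shift to the Maidenhead origin (180°W, 90°S): lon 305.40, lat 129.30.
Field: 305.40/20 → 15 → P, 129.30/10 → 12 → M; chars PM.
Square: 5.40/2 → 2, 9.30/1 → 9; chars 29.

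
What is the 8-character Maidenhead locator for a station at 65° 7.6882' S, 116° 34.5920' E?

OC84gu99

Add 180° to longitude and 90° to latitude: 296.57653, 24.87186.
Field (20°×10°, letters A–R): 296.57653/20 → 14 → O, 24.87186/10 → 2 → C; chars OC.
Square (2°×1°, digits 0–9): 16.57653/2 → 8, 4.87186/1 → 4; chars 84.
Subsquare (5′×2.5′, letters a–x): 0.57653/0.0833333 → 6 → g, 0.87186/0.0416667 → 20 → u; chars gu.
Extended square (30″×15″, digits 0–9): 0.07653/0.00833333 → 9, 0.03853/0.00416667 → 9; chars 99.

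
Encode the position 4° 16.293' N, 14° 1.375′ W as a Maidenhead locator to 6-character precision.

IJ24xg

Shift to the Maidenhead origin (180°W, 90°S): lon 165.9771, lat 94.2716.
Field (20°×10°, letters A–R): lon ⌊165.9771/20⌋ = 8 → I; lat ⌊94.2716/10⌋ = 9 → J.
Square (2°×1°, digits 0–9): lon ⌊5.9771/2⌋ = 2; lat ⌊4.2716/1⌋ = 4.
Subsquare (5′×2.5′, letters a–x): lon ⌊1.9771/0.0833333⌋ = 23 → x; lat ⌊0.2716/0.0416667⌋ = 6 → g.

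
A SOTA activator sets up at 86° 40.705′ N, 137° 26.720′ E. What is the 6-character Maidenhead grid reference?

Shift to the Maidenhead origin (180°W, 90°S): lon 317.4453, lat 176.6784.
Field: 317.4453/20 → 15 → P, 176.6784/10 → 17 → R; chars PR.
Square: 17.4453/2 → 8, 6.6784/1 → 6; chars 86.
Subsquare: 1.4453/0.0833333 → 17 → r, 0.6784/0.0416667 → 16 → q; chars rq.

PR86rq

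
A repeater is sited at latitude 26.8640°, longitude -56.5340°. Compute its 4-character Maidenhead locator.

GL16

Shift to the Maidenhead origin (180°W, 90°S): lon 123.47, lat 116.86.
Field: 123.47/20 → 6 → G, 116.86/10 → 11 → L; chars GL.
Square: 3.47/2 → 1, 6.86/1 → 6; chars 16.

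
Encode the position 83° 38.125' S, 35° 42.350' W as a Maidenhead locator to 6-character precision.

HA26di

Shift to the Maidenhead origin (180°W, 90°S): lon 144.2942, lat 6.3646.
Field: lon ⌊144.2942/20⌋ = 7 → H; lat ⌊6.3646/10⌋ = 0 → A.
Square: lon ⌊4.2942/2⌋ = 2; lat ⌊6.3646/1⌋ = 6.
Subsquare: lon ⌊0.2942/0.0833333⌋ = 3 → d; lat ⌊0.3646/0.0416667⌋ = 8 → i.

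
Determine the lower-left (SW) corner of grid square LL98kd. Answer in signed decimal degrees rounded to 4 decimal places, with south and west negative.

28.1250, 58.8333

Field L=11, L=11: +11·20° lon, +11·10° lat → SW at lon 40°, lat 20°.
Square 9, 8: +9·2° lon, +8·1° lat → SW at lon 58°, lat 28°.
Subsquare k=10, d=3: +10·0.0833333° lon, +3·0.0416667° lat → SW at lon 58.8333°, lat 28.125°.
latitude 28.1250, longitude 58.8333.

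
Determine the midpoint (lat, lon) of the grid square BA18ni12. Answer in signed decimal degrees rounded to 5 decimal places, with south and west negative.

-81.65625, -156.90417

Field B=1, A=0: +1·20° lon, +0·10° lat → SW at lon -160°, lat -90°.
Square 1, 8: +1·2° lon, +8·1° lat → SW at lon -158°, lat -82°.
Subsquare n=13, i=8: +13·0.0833333° lon, +8·0.0416667° lat → SW at lon -156.917°, lat -81.6667°.
Extended square 1, 2: +1·0.00833333° lon, +2·0.00416667° lat → SW at lon -156.908°, lat -81.6583°.
Cell spans 0.00833333° lon × 0.00416667° lat. Centre is SW corner plus half of each.
latitude -81.65625, longitude -156.90417.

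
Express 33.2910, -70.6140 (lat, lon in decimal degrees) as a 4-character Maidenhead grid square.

FM43

Shift to the Maidenhead origin (180°W, 90°S): lon 109.39, lat 123.29.
Field (20°×10°, letters A–R): 109.39/20 → 5 → F, 123.29/10 → 12 → M; chars FM.
Square (2°×1°, digits 0–9): 9.39/2 → 4, 3.29/1 → 3; chars 43.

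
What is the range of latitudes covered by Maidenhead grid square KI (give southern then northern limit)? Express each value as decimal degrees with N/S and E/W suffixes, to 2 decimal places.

10.00° S, 0.00° N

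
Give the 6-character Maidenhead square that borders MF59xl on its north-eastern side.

MF69am

Longitude subsquare x = 23; +1 → 24, wraps to 0 = a, carry into square.
Longitude square 5; +1 → 6.
Latitude subsquare l = 11; +1 → 12 = m.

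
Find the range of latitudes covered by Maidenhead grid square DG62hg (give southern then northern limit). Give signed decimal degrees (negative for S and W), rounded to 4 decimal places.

Field D=3, G=6: +3·20° lon, +6·10° lat → SW at lon -120°, lat -30°.
Square 6, 2: +6·2° lon, +2·1° lat → SW at lon -108°, lat -28°.
Subsquare h=7, g=6: +7·0.0833333° lon, +6·0.0416667° lat → SW at lon -107.417°, lat -27.75°.
Cell spans 0.0833333° lon × 0.0416667° lat.
south -27.7500, north -27.7083.

-27.7500, -27.7083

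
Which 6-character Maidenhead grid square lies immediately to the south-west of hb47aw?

Longitude subsquare a = 0; −1 → -1, wraps to 23 = x, carry into square.
Longitude square 4; −1 → 3.
Latitude subsquare w = 22; −1 → 21 = v.

HB37xv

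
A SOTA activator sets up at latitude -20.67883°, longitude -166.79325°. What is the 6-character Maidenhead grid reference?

Add 180° to longitude and 90° to latitude: 13.2067, 69.3212.
Field: 13.2067/20 → 0 → A, 69.3212/10 → 6 → G; chars AG.
Square: 13.2067/2 → 6, 9.3212/1 → 9; chars 69.
Subsquare: 1.2067/0.0833333 → 14 → o, 0.3212/0.0416667 → 7 → h; chars oh.

AG69oh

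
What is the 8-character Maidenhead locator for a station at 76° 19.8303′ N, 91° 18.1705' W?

Add 180° to longitude and 90° to latitude: 88.69716, 166.33051.
Field: lon ⌊88.69716/20⌋ = 4 → E; lat ⌊166.33051/10⌋ = 16 → Q.
Square: lon ⌊8.69716/2⌋ = 4; lat ⌊6.33051/1⌋ = 6.
Subsquare: lon ⌊0.69716/0.0833333⌋ = 8 → i; lat ⌊0.33051/0.0416667⌋ = 7 → h.
Extended square: lon ⌊0.03049/0.00833333⌋ = 3; lat ⌊0.03884/0.00416667⌋ = 9.

EQ46ih39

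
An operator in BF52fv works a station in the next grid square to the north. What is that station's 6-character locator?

BF52fw

Latitude subsquare v = 21; +1 → 22 = w.
The longitude characters are unchanged.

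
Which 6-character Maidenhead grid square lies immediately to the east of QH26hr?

Longitude subsquare h = 7; +1 → 8 = i.
The latitude characters are unchanged.

QH26ir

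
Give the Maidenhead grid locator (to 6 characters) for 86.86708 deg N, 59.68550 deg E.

LR96uu

Add 180° to longitude and 90° to latitude: 239.6855, 176.8671.
Field: 239.6855/20 → 11 → L, 176.8671/10 → 17 → R; chars LR.
Square: 19.6855/2 → 9, 6.8671/1 → 6; chars 96.
Subsquare: 1.6855/0.0833333 → 20 → u, 0.8671/0.0416667 → 20 → u; chars uu.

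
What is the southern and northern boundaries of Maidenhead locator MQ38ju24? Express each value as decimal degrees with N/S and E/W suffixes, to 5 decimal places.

78.85000° N, 78.85417° N

Field M=12, Q=16: +12·20° lon, +16·10° lat → SW at lon 60°, lat 70°.
Square 3, 8: +3·2° lon, +8·1° lat → SW at lon 66°, lat 78°.
Subsquare j=9, u=20: +9·0.0833333° lon, +20·0.0416667° lat → SW at lon 66.75°, lat 78.8333°.
Extended square 2, 4: +2·0.00833333° lon, +4·0.00416667° lat → SW at lon 66.7667°, lat 78.85°.
Cell spans 0.00833333° lon × 0.00416667° lat.
south 78.85000° N, north 78.85417° N.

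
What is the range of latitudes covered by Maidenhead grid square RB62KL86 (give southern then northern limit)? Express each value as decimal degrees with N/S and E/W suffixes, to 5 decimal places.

Field R=17, B=1: +17·20° lon, +1·10° lat → SW at lon 160°, lat -80°.
Square 6, 2: +6·2° lon, +2·1° lat → SW at lon 172°, lat -78°.
Subsquare k=10, l=11: +10·0.0833333° lon, +11·0.0416667° lat → SW at lon 172.833°, lat -77.5417°.
Extended square 8, 6: +8·0.00833333° lon, +6·0.00416667° lat → SW at lon 172.9°, lat -77.5167°.
Cell spans 0.00833333° lon × 0.00416667° lat.
south 77.51667° S, north 77.51250° S.

77.51667° S, 77.51250° S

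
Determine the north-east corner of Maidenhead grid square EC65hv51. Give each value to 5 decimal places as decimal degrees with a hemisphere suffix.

64.11667° S, 87.36667° W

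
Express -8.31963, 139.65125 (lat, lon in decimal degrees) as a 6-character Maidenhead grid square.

PI91tq

Shift to the Maidenhead origin (180°W, 90°S): lon 319.6513, lat 81.6804.
Field: lon ⌊319.6513/20⌋ = 15 → P; lat ⌊81.6804/10⌋ = 8 → I.
Square: lon ⌊19.6513/2⌋ = 9; lat ⌊1.6804/1⌋ = 1.
Subsquare: lon ⌊1.6513/0.0833333⌋ = 19 → t; lat ⌊0.6804/0.0416667⌋ = 16 → q.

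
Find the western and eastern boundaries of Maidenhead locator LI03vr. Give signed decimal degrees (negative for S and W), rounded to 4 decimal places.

41.7500, 41.8333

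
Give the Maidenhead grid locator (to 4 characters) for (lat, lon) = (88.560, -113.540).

DR38

Offset from 180°W / 90°S: lon 66.46°, lat 178.56°.
Field: lon ⌊66.46/20⌋ = 3 → D; lat ⌊178.56/10⌋ = 17 → R.
Square: lon ⌊6.46/2⌋ = 3; lat ⌊8.56/1⌋ = 8.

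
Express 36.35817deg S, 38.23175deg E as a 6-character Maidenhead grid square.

KF93cp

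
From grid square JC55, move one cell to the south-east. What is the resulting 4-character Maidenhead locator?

Longitude square 5; +1 → 6.
Latitude square 5; −1 → 4.

JC64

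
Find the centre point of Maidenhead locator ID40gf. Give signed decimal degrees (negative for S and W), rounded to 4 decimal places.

-59.7708, -11.4583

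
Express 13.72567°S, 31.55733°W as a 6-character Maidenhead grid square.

HH46fg

Add 180° to longitude and 90° to latitude: 148.4427, 76.2743.
Field: 148.4427/20 → 7 → H, 76.2743/10 → 7 → H; chars HH.
Square: 8.4427/2 → 4, 6.2743/1 → 6; chars 46.
Subsquare: 0.4427/0.0833333 → 5 → f, 0.2743/0.0416667 → 6 → g; chars fg.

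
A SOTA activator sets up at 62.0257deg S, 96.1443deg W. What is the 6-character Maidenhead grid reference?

EC17wx

Add 180° to longitude and 90° to latitude: 83.8557, 27.9743.
Field (20°×10°, letters A–R): 83.8557/20 → 4 → E, 27.9743/10 → 2 → C; chars EC.
Square (2°×1°, digits 0–9): 3.8557/2 → 1, 7.9743/1 → 7; chars 17.
Subsquare (5′×2.5′, letters a–x): 1.8557/0.0833333 → 22 → w, 0.9743/0.0416667 → 23 → x; chars wx.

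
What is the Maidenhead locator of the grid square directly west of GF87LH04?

GF87kh94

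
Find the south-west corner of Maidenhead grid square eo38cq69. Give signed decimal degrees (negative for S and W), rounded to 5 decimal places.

58.70417, -93.78333

Field E=4, O=14: +4·20° lon, +14·10° lat → SW at lon -100°, lat 50°.
Square 3, 8: +3·2° lon, +8·1° lat → SW at lon -94°, lat 58°.
Subsquare c=2, q=16: +2·0.0833333° lon, +16·0.0416667° lat → SW at lon -93.8333°, lat 58.6667°.
Extended square 6, 9: +6·0.00833333° lon, +9·0.00416667° lat → SW at lon -93.7833°, lat 58.7042°.
latitude 58.70417, longitude -93.78333.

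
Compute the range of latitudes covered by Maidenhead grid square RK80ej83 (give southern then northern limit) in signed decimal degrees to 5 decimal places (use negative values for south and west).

Field R=17, K=10: +17·20° lon, +10·10° lat → SW at lon 160°, lat 10°.
Square 8, 0: +8·2° lon, +0·1° lat → SW at lon 176°, lat 10°.
Subsquare e=4, j=9: +4·0.0833333° lon, +9·0.0416667° lat → SW at lon 176.333°, lat 10.375°.
Extended square 8, 3: +8·0.00833333° lon, +3·0.00416667° lat → SW at lon 176.4°, lat 10.3875°.
Cell spans 0.00833333° lon × 0.00416667° lat.
south 10.38750, north 10.39167.

10.38750, 10.39167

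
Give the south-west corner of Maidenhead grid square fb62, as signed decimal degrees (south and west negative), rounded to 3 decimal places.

-78.000, -68.000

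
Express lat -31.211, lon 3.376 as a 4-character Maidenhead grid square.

JF18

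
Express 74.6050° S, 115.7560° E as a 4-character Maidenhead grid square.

Offset from 180°W / 90°S: lon 295.76°, lat 15.39°.
Field (20°×10°, letters A–R): 295.76/20 → 14 → O, 15.39/10 → 1 → B; chars OB.
Square (2°×1°, digits 0–9): 15.76/2 → 7, 5.39/1 → 5; chars 75.

OB75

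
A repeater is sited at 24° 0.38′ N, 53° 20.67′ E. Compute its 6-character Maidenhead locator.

LL64qa

Add 180° to longitude and 90° to latitude: 233.3445, 114.0063.
Field (20°×10°, letters A–R): 233.3445/20 → 11 → L, 114.0063/10 → 11 → L; chars LL.
Square (2°×1°, digits 0–9): 13.3445/2 → 6, 4.0063/1 → 4; chars 64.
Subsquare (5′×2.5′, letters a–x): 1.3445/0.0833333 → 16 → q, 0.0063/0.0416667 → 0 → a; chars qa.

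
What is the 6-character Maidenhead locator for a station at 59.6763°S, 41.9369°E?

LD00xh

Add 180° to longitude and 90° to latitude: 221.9369, 30.3237.
Field: 221.9369/20 → 11 → L, 30.3237/10 → 3 → D; chars LD.
Square: 1.9369/2 → 0, 0.3237/1 → 0; chars 00.
Subsquare: 1.9369/0.0833333 → 23 → x, 0.3237/0.0416667 → 7 → h; chars xh.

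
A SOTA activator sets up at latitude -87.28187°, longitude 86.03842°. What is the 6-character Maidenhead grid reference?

NA32ar

Shift to the Maidenhead origin (180°W, 90°S): lon 266.0384, lat 2.7181.
Field (20°×10°, letters A–R): lon ⌊266.0384/20⌋ = 13 → N; lat ⌊2.7181/10⌋ = 0 → A.
Square (2°×1°, digits 0–9): lon ⌊6.0384/2⌋ = 3; lat ⌊2.7181/1⌋ = 2.
Subsquare (5′×2.5′, letters a–x): lon ⌊0.0384/0.0833333⌋ = 0 → a; lat ⌊0.7181/0.0416667⌋ = 17 → r.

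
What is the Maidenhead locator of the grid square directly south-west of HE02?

GE91

Longitude square 0; −1 → -1, wraps to 9, carry into field.
Longitude field H = 7; −1 → 6 = G.
Latitude square 2; −1 → 1.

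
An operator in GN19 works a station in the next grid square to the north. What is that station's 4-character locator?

Latitude square 9; +1 → 10, wraps to 0, carry into field.
Latitude field N = 13; +1 → 14 = O.
The longitude characters are unchanged.

GO10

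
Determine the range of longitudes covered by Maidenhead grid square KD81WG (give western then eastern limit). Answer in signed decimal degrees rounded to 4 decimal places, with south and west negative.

37.8333, 37.9167

Field K=10, D=3: +10·20° lon, +3·10° lat → SW at lon 20°, lat -60°.
Square 8, 1: +8·2° lon, +1·1° lat → SW at lon 36°, lat -59°.
Subsquare w=22, g=6: +22·0.0833333° lon, +6·0.0416667° lat → SW at lon 37.8333°, lat -58.75°.
Cell spans 0.0833333° lon × 0.0416667° lat.
west 37.8333, east 37.9167.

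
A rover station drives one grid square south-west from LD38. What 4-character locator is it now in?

LD27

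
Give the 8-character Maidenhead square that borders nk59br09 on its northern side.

NK59bs00

Latitude extended square 9; +1 → 10, wraps to 0, carry into subsquare.
Latitude subsquare r = 17; +1 → 18 = s.
The longitude characters are unchanged.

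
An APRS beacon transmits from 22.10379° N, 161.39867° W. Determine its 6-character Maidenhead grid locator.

Shift to the Maidenhead origin (180°W, 90°S): lon 18.6013, lat 112.1038.
Field (20°×10°, letters A–R): 18.6013/20 → 0 → A, 112.1038/10 → 11 → L; chars AL.
Square (2°×1°, digits 0–9): 18.6013/2 → 9, 2.1038/1 → 2; chars 92.
Subsquare (5′×2.5′, letters a–x): 0.6013/0.0833333 → 7 → h, 0.1038/0.0416667 → 2 → c; chars hc.

AL92hc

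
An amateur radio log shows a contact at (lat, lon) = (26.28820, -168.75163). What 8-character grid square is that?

Add 180° to longitude and 90° to latitude: 11.24837, 116.28820.
Field: lon ⌊11.24837/20⌋ = 0 → A; lat ⌊116.28820/10⌋ = 11 → L.
Square: lon ⌊11.24837/2⌋ = 5; lat ⌊6.28820/1⌋ = 6.
Subsquare: lon ⌊1.24837/0.0833333⌋ = 14 → o; lat ⌊0.28820/0.0416667⌋ = 6 → g.
Extended square: lon ⌊0.08170/0.00833333⌋ = 9; lat ⌊0.03820/0.00416667⌋ = 9.

AL56og99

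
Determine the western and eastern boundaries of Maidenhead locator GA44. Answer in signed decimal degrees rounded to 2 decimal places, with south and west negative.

Field G=6, A=0: +6·20° lon, +0·10° lat → SW at lon -60°, lat -90°.
Square 4, 4: +4·2° lon, +4·1° lat → SW at lon -52°, lat -86°.
Cell spans 2° lon × 1° lat.
west -52.00, east -50.00.

-52.00, -50.00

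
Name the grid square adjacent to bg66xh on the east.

BG76ah

Longitude subsquare x = 23; +1 → 24, wraps to 0 = a, carry into square.
Longitude square 6; +1 → 7.
The latitude characters are unchanged.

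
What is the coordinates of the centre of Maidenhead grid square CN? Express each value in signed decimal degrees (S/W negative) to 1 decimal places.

45.0, -130.0

Field C=2, N=13: +2·20° lon, +13·10° lat → SW at lon -140°, lat 40°.
Cell spans 20° lon × 10° lat. Centre is SW corner plus half of each.
latitude 45.0, longitude -130.0.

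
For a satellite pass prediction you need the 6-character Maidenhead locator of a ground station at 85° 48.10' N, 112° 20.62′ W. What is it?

Shift to the Maidenhead origin (180°W, 90°S): lon 67.6563, lat 175.8017.
Field (20°×10°, letters A–R): lon ⌊67.6563/20⌋ = 3 → D; lat ⌊175.8017/10⌋ = 17 → R.
Square (2°×1°, digits 0–9): lon ⌊7.6563/2⌋ = 3; lat ⌊5.8017/1⌋ = 5.
Subsquare (5′×2.5′, letters a–x): lon ⌊1.6563/0.0833333⌋ = 19 → t; lat ⌊0.8017/0.0416667⌋ = 19 → t.

DR35tt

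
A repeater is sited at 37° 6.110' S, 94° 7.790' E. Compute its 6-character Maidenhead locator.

NF72bv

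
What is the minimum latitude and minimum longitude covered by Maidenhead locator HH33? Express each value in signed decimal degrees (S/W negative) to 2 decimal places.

Field H=7, H=7: +7·20° lon, +7·10° lat → SW at lon -40°, lat -20°.
Square 3, 3: +3·2° lon, +3·1° lat → SW at lon -34°, lat -17°.
latitude -17.00, longitude -34.00.

-17.00, -34.00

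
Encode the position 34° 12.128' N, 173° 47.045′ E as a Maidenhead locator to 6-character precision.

Add 180° to longitude and 90° to latitude: 353.7841, 124.2021.
Field: 353.7841/20 → 17 → R, 124.2021/10 → 12 → M; chars RM.
Square: 13.7841/2 → 6, 4.2021/1 → 4; chars 64.
Subsquare: 1.7841/0.0833333 → 21 → v, 0.2021/0.0416667 → 4 → e; chars ve.

RM64ve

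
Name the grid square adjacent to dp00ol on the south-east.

Longitude subsquare o = 14; +1 → 15 = p.
Latitude subsquare l = 11; −1 → 10 = k.

DP00pk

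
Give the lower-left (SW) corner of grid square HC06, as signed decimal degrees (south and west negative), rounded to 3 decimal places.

Field H=7, C=2: +7·20° lon, +2·10° lat → SW at lon -40°, lat -70°.
Square 0, 6: +0·2° lon, +6·1° lat → SW at lon -40°, lat -64°.
latitude -64.000, longitude -40.000.

-64.000, -40.000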